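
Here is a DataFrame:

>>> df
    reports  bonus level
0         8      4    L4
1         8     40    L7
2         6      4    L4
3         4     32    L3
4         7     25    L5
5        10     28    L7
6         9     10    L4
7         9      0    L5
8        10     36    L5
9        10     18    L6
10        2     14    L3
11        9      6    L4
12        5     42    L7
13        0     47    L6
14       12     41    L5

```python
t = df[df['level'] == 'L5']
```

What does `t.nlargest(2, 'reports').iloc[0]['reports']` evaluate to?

filter rows where level == 'L5':
    reports  bonus level
4         7     25    L5
7         9      0    L5
8        10     36    L5
14       12     41    L5
take 2 rows with largest reports:
    reports  bonus level
14       12     41    L5
8        10     36    L5
So iloc[0]['reports'] = 12.

12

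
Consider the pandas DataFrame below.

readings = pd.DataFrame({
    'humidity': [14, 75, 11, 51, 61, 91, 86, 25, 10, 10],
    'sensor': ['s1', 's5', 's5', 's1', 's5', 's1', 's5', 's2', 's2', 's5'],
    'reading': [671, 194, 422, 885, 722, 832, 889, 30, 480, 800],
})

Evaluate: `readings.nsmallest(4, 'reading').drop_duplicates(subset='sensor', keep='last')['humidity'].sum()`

take 4 rows with smallest reading:
   humidity sensor  reading
7        25     s2       30
1        75     s5      194
2        11     s5      422
8        10     s2      480
drop duplicate sensor (keep=last):
   humidity sensor  reading
2        11     s5      422
8        10     s2      480

21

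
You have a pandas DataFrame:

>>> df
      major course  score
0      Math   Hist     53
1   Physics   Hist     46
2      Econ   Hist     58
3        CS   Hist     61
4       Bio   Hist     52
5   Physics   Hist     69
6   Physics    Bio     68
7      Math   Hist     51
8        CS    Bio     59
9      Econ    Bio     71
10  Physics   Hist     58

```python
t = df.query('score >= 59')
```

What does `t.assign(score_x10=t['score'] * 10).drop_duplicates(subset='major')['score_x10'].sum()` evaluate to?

2010

filter rows where score >= 59:
     major course  score
3       CS   Hist     61
5  Physics   Hist     69
6  Physics    Bio     68
8       CS    Bio     59
9     Econ    Bio     71
add column score_x10 = t['score'] * 10:
     major course  score  score_x10
3       CS   Hist     61        610
5  Physics   Hist     69        690
6  Physics    Bio     68        680
8       CS    Bio     59        590
9     Econ    Bio     71        710
drop duplicate major (keep=first):
     major course  score  score_x10
3       CS   Hist     61        610
5  Physics   Hist     69        690
9     Econ    Bio     71        710
Taking the sum of column 'score_x10' gives 2010.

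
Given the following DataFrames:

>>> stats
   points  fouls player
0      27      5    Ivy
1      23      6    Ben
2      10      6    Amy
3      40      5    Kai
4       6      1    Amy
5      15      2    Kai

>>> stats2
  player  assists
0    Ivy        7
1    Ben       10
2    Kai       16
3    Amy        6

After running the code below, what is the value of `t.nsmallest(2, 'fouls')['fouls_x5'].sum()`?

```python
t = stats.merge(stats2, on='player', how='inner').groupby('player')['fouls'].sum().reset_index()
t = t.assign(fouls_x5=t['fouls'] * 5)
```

merge on 'player' (how='inner') → 6 rows:
   points  fouls player  assists
0      27      5    Ivy        7
1      23      6    Ben       10
2      10      6    Amy        6
3      40      5    Kai       16
4       6      1    Amy        6
5      15      2    Kai       16
group by player, sum of fouls:
player
Amy    7
Ben    6
Ivy    5
Kai    7
Name: fouls, dtype: int64
reset_index():
  player  fouls
0    Amy      7
1    Ben      6
2    Ivy      5
3    Kai      7
add column fouls_x5 = t['fouls'] * 5:
  player  fouls  fouls_x5
0    Amy      7        35
1    Ben      6        30
2    Ivy      5        25
3    Kai      7        35
take 2 rows with smallest fouls:
  player  fouls  fouls_x5
2    Ivy      5        25
1    Ben      6        30
Hence 55.

55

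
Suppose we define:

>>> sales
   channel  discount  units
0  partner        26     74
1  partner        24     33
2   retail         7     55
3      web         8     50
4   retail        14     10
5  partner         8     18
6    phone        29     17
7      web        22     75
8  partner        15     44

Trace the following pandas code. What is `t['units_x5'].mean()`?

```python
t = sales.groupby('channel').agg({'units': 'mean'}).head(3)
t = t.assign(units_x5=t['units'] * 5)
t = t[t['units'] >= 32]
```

group by channel, mean of units:
         units
channel       
partner  42.25
phone    17.00
retail   32.50
web      62.50
take first 3 rows:
         units
channel       
partner  42.25
phone    17.00
retail   32.50
add column units_x5 = t['units'] * 5:
         units  units_x5
channel                 
partner  42.25    211.25
phone    17.00     85.00
retail   32.50    162.50
filter rows where units >= 32:
         units  units_x5
channel                 
partner  42.25    211.25
retail   32.50    162.50
Reading off the mean of column 'units_x5', we get 186.875.

186.875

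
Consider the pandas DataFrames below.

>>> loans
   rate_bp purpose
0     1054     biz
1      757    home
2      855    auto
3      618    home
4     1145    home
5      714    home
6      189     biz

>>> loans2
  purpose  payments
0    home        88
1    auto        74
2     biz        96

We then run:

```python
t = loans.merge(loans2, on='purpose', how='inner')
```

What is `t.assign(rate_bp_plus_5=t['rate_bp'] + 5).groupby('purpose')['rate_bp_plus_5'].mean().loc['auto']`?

860.0

merge on 'purpose' (how='inner') → 7 rows:
   rate_bp purpose  payments
0     1054     biz        96
1      757    home        88
2      855    auto        74
3      618    home        88
4     1145    home        88
5      714    home        88
6      189     biz        96
add column rate_bp_plus_5 = t['rate_bp'] + 5:
   rate_bp purpose  payments  rate_bp_plus_5
0     1054     biz        96            1059
1      757    home        88             762
2      855    auto        74             860
3      618    home        88             623
4     1145    home        88            1150
5      714    home        88             719
6      189     biz        96             194
group by purpose, mean of rate_bp_plus_5:
purpose
auto    860.0
biz     626.5
home    813.5
Name: rate_bp_plus_5, dtype: float64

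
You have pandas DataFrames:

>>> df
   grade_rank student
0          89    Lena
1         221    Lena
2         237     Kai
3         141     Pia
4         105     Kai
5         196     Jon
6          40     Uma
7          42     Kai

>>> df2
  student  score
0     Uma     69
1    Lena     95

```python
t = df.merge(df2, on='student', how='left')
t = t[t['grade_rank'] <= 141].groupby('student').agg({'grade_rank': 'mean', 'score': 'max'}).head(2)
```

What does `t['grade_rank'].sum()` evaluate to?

merge on 'student' (how='left') → 8 rows:
   grade_rank student  score
0          89    Lena   95.0
1         221    Lena   95.0
2         237     Kai    NaN
3         141     Pia    NaN
4         105     Kai    NaN
5         196     Jon    NaN
6          40     Uma   69.0
7          42     Kai    NaN
filter rows where grade_rank <= 141:
   grade_rank student  score
0          89    Lena   95.0
3         141     Pia    NaN
4         105     Kai    NaN
6          40     Uma   69.0
7          42     Kai    NaN
group by student: mean(grade_rank), max(score):
         grade_rank  score
student                   
Kai            73.5    NaN
Lena           89.0   95.0
Pia           141.0    NaN
Uma            40.0   69.0
take first 2 rows:
         grade_rank  score
student                   
Kai            73.5    NaN
Lena           89.0   95.0

162.5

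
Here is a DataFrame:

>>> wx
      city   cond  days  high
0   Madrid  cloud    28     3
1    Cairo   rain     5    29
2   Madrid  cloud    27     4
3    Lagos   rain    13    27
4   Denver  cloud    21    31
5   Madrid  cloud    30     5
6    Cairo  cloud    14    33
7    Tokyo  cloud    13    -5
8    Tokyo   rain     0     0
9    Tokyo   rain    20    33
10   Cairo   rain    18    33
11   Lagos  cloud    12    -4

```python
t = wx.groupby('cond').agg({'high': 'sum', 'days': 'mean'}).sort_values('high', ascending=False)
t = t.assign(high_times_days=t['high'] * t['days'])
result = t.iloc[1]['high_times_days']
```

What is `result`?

group by cond: sum(high), mean(days):
       high       days
cond                  
cloud    67  20.714286
rain    122  11.200000
sort by high descending:
       high       days
cond                  
rain    122  11.200000
cloud    67  20.714286
add column high_times_days = t['high'] * t['days']:
       high       days  high_times_days
cond                                   
rain    122  11.200000      1366.400000
cloud    67  20.714286      1387.857143
Then the value at position 1, column 'high_times_days': 1387.85714286

1387.85714286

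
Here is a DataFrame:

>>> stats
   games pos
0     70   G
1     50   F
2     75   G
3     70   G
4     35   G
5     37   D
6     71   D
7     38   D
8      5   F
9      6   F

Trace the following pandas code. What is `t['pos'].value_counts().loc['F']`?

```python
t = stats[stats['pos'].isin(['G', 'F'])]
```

3

filter rows where pos in ['G', 'F']:
   games pos
0     70   G
1     50   F
2     75   G
3     70   G
4     35   G
8      5   F
9      6   F
value_counts of pos:
pos
G    4
F    3
Name: count, dtype: int64
Hence 3.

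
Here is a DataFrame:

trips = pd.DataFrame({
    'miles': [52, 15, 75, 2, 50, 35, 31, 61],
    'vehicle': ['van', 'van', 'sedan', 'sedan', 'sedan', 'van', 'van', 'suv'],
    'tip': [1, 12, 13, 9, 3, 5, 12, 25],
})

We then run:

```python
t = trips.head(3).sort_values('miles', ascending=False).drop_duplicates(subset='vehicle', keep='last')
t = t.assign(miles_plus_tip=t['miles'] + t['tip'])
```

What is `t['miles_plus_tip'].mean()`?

57.5

take first 3 rows:
   miles vehicle  tip
0     52     van    1
1     15     van   12
2     75   sedan   13
sort by miles descending:
   miles vehicle  tip
2     75   sedan   13
0     52     van    1
1     15     van   12
drop duplicate vehicle (keep=last):
   miles vehicle  tip
2     75   sedan   13
1     15     van   12
add column miles_plus_tip = t['miles'] + t['tip']:
   miles vehicle  tip  miles_plus_tip
2     75   sedan   13              88
1     15     van   12              27
Reading off the mean of column 'miles_plus_tip', we get 57.5.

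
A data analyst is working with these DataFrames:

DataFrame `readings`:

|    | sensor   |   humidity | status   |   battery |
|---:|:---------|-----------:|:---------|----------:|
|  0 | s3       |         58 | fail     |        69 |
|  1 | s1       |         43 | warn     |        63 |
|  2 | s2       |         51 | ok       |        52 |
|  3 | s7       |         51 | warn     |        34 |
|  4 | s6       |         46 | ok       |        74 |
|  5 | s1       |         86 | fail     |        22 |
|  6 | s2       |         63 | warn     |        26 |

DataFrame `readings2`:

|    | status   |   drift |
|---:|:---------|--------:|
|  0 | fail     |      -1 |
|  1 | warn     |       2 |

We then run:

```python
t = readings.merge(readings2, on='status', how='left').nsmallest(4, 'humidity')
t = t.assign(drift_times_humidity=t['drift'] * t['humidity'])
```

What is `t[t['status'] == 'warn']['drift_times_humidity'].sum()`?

merge on 'status' (how='left') → 7 rows:
  sensor  humidity status  battery  drift
0     s3        58   fail       69   -1.0
1     s1        43   warn       63    2.0
2     s2        51     ok       52    NaN
3     s7        51   warn       34    2.0
4     s6        46     ok       74    NaN
5     s1        86   fail       22   -1.0
6     s2        63   warn       26    2.0
take 4 rows with smallest humidity:
  sensor  humidity status  battery  drift
1     s1        43   warn       63    2.0
4     s6        46     ok       74    NaN
2     s2        51     ok       52    NaN
3     s7        51   warn       34    2.0
add column drift_times_humidity = t['drift'] * t['humidity']:
  sensor  humidity status  battery  drift  drift_times_humidity
1     s1        43   warn       63    2.0                  86.0
4     s6        46     ok       74    NaN                   NaN
2     s2        51     ok       52    NaN                   NaN
3     s7        51   warn       34    2.0                 102.0
filter rows where status == 'warn':
  sensor  humidity status  battery  drift  drift_times_humidity
1     s1        43   warn       63    2.0                  86.0
3     s7        51   warn       34    2.0                 102.0
sum of column 'drift_times_humidity' → 188.0

188.0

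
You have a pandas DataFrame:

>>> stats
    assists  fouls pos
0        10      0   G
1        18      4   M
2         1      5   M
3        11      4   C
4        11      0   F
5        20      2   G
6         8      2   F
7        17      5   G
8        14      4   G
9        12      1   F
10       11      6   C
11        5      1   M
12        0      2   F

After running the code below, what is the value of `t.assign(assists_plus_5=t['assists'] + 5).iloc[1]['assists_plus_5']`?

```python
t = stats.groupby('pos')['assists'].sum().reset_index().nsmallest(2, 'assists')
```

group by pos, sum of assists:
pos
C    22
F    31
G    61
M    24
Name: assists, dtype: int64
reset_index():
  pos  assists
0   C       22
1   F       31
2   G       61
3   M       24
take 2 rows with smallest assists:
  pos  assists
0   C       22
3   M       24
add column assists_plus_5 = t['assists'] + 5:
  pos  assists  assists_plus_5
0   C       22              27
3   M       24              29
Taking the value at position 1, column 'assists_plus_5' gives 29.

29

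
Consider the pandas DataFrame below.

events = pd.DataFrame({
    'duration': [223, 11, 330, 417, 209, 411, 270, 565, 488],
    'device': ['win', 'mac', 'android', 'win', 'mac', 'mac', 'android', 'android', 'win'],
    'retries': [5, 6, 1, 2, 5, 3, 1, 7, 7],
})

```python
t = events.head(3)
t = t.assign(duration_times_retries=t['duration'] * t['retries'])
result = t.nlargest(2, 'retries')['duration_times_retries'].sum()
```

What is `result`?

take first 3 rows:
   duration   device  retries
0       223      win        5
1        11      mac        6
2       330  android        1
add column duration_times_retries = t['duration'] * t['retries']:
   duration   device  retries  duration_times_retries
0       223      win        5                    1115
1        11      mac        6                      66
2       330  android        1                     330
take 2 rows with largest retries:
   duration device  retries  duration_times_retries
1        11    mac        6                      66
0       223    win        5                    1115
sum of column 'duration_times_retries' → 1181

1181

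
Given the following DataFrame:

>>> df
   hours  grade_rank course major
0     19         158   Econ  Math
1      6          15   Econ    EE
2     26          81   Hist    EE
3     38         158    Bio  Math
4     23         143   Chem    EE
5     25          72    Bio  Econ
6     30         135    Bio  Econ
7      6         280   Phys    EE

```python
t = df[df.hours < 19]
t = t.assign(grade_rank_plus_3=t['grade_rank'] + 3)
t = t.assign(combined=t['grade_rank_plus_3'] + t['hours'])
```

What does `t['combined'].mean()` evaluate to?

156.5

filter rows where hours < 19:
   hours  grade_rank course major
1      6          15   Econ    EE
7      6         280   Phys    EE
add column grade_rank_plus_3 = t['grade_rank'] + 3:
   hours  grade_rank course major  grade_rank_plus_3
1      6          15   Econ    EE                 18
7      6         280   Phys    EE                283
add column combined = t['grade_rank_plus_3'] + t['hours']:
   hours  grade_rank course major  grade_rank_plus_3  combined
1      6          15   Econ    EE                 18        24
7      6         280   Phys    EE                283       289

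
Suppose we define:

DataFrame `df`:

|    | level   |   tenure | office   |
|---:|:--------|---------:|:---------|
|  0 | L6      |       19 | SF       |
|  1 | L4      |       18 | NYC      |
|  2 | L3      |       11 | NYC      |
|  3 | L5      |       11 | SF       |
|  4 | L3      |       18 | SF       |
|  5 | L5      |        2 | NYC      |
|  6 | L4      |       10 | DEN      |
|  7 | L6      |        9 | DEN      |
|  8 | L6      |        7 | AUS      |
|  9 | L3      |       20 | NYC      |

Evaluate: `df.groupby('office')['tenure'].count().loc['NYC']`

4

group by office, count of tenure:
office
AUS    1
DEN    2
NYC    4
SF     3
Name: tenure, dtype: int64
So loc['NYC'] = 4.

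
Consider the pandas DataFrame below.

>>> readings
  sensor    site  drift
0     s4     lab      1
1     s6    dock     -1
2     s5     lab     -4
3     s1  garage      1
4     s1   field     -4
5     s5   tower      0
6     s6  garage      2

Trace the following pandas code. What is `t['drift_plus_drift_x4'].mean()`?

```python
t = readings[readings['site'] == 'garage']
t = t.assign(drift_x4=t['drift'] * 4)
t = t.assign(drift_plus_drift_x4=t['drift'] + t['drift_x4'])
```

filter rows where site == 'garage':
  sensor    site  drift
3     s1  garage      1
6     s6  garage      2
add column drift_x4 = t['drift'] * 4:
  sensor    site  drift  drift_x4
3     s1  garage      1         4
6     s6  garage      2         8
add column drift_plus_drift_x4 = t['drift'] + t['drift_x4']:
  sensor    site  drift  drift_x4  drift_plus_drift_x4
3     s1  garage      1         4                    5
6     s6  garage      2         8                   10

7.5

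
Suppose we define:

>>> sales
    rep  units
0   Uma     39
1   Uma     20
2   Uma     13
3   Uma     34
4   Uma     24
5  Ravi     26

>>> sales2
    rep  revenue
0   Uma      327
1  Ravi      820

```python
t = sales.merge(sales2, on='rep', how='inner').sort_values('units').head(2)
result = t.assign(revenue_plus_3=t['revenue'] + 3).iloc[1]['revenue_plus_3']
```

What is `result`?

merge on 'rep' (how='inner') → 6 rows:
    rep  units  revenue
0   Uma     39      327
1   Uma     20      327
2   Uma     13      327
3   Uma     34      327
4   Uma     24      327
5  Ravi     26      820
sort by units:
    rep  units  revenue
2   Uma     13      327
1   Uma     20      327
4   Uma     24      327
5  Ravi     26      820
3   Uma     34      327
0   Uma     39      327
take first 2 rows:
   rep  units  revenue
2  Uma     13      327
1  Uma     20      327
add column revenue_plus_3 = t['revenue'] + 3:
   rep  units  revenue  revenue_plus_3
2  Uma     13      327             330
1  Uma     20      327             330
The value at position 1, column 'revenue_plus_3' is 330.

330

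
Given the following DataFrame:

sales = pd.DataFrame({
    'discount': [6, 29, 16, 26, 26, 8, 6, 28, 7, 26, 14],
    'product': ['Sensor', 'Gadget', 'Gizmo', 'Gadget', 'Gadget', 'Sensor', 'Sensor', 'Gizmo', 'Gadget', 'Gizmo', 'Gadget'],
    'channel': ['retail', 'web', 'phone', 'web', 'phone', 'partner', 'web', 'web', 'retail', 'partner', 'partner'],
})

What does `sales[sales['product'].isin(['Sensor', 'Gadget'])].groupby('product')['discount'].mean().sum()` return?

27.0666666667

filter rows where product in ['Sensor', 'Gadget']:
    discount product  channel
0          6  Sensor   retail
1         29  Gadget      web
3         26  Gadget      web
4         26  Gadget    phone
5          8  Sensor  partner
6          6  Sensor      web
8          7  Gadget   retail
10        14  Gadget  partner
group by product, mean of discount:
product
Gadget    20.400000
Sensor     6.666667
Name: discount, dtype: float64
Reading off the sum of the resulting series, we get 27.0666666667.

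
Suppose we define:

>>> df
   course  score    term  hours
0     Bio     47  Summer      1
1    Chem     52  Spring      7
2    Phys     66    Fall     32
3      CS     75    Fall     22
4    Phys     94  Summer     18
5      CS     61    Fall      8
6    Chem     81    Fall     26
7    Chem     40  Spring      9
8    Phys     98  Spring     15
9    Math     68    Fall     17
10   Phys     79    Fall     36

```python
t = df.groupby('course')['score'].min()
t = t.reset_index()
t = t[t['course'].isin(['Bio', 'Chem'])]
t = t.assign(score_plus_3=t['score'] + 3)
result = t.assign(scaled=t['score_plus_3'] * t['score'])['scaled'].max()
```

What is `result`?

group by course, min of score:
course
Bio     47
CS      61
Chem    40
Math    68
Phys    66
Name: score, dtype: int64
reset_index():
  course  score
0    Bio     47
1     CS     61
2   Chem     40
3   Math     68
4   Phys     66
filter rows where course in ['Bio', 'Chem']:
  course  score
0    Bio     47
2   Chem     40
add column score_plus_3 = t['score'] + 3:
  course  score  score_plus_3
0    Bio     47            50
2   Chem     40            43
add column scaled = t['score_plus_3'] * t['score']:
  course  score  score_plus_3  scaled
0    Bio     47            50    2350
2   Chem     40            43    1720

2350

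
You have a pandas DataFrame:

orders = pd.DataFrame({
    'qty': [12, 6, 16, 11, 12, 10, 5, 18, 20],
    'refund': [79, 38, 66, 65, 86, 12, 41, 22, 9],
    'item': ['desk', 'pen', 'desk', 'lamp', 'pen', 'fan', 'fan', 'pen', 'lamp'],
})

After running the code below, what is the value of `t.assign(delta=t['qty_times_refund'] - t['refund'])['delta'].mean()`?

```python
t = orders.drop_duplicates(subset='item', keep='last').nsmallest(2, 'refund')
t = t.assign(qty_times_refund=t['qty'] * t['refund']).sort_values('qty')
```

drop duplicate item (keep=last):
   qty  refund  item
2   16      66  desk
6    5      41   fan
7   18      22   pen
8   20       9  lamp
take 2 rows with smallest refund:
   qty  refund  item
8   20       9  lamp
7   18      22   pen
add column qty_times_refund = t['qty'] * t['refund']:
   qty  refund  item  qty_times_refund
8   20       9  lamp               180
7   18      22   pen               396
sort by qty:
   qty  refund  item  qty_times_refund
7   18      22   pen               396
8   20       9  lamp               180
add column delta = t['qty_times_refund'] - t['refund']:
   qty  refund  item  qty_times_refund  delta
7   18      22   pen               396    374
8   20       9  lamp               180    171
Taking the mean of column 'delta' gives 272.5.

272.5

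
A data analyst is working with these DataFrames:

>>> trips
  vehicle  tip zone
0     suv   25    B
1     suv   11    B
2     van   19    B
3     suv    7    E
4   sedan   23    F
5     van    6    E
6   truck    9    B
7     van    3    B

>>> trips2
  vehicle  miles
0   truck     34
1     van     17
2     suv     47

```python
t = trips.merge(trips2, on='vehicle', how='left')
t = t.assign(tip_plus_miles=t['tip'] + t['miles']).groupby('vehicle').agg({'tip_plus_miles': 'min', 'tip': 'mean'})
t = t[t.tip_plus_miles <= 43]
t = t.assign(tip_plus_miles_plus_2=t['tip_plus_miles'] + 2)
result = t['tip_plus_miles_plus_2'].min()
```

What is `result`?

merge on 'vehicle' (how='left') → 8 rows:
  vehicle  tip zone  miles
0     suv   25    B   47.0
1     suv   11    B   47.0
2     van   19    B   17.0
3     suv    7    E   47.0
4   sedan   23    F    NaN
5     van    6    E   17.0
6   truck    9    B   34.0
7     van    3    B   17.0
add column tip_plus_miles = t['tip'] + t['miles']:
  vehicle  tip zone  miles  tip_plus_miles
0     suv   25    B   47.0            72.0
1     suv   11    B   47.0            58.0
2     van   19    B   17.0            36.0
3     suv    7    E   47.0            54.0
4   sedan   23    F    NaN             NaN
5     van    6    E   17.0            23.0
6   truck    9    B   34.0            43.0
7     van    3    B   17.0            20.0
group by vehicle: min(tip_plus_miles), mean(tip):
         tip_plus_miles        tip
vehicle                           
sedan               NaN  23.000000
suv                54.0  14.333333
truck              43.0   9.000000
van                20.0   9.333333
filter rows where tip_plus_miles <= 43:
         tip_plus_miles       tip
vehicle                          
truck              43.0  9.000000
van                20.0  9.333333
add column tip_plus_miles_plus_2 = t['tip_plus_miles'] + 2:
         tip_plus_miles       tip  tip_plus_miles_plus_2
vehicle                                                 
truck              43.0  9.000000                   45.0
van                20.0  9.333333                   22.0
Taking the min of column 'tip_plus_miles_plus_2' gives 22.0.

22.0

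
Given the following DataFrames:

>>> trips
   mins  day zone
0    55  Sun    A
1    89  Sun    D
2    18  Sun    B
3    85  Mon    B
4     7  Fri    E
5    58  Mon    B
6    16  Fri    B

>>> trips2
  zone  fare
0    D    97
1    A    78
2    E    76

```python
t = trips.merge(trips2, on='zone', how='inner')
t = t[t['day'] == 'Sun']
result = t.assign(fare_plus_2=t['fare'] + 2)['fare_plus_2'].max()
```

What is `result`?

merge on 'zone' (how='inner') → 3 rows:
   mins  day zone  fare
0    55  Sun    A    78
1    89  Sun    D    97
2     7  Fri    E    76
filter rows where day == 'Sun':
   mins  day zone  fare
0    55  Sun    A    78
1    89  Sun    D    97
add column fare_plus_2 = t['fare'] + 2:
   mins  day zone  fare  fare_plus_2
0    55  Sun    A    78           80
1    89  Sun    D    97           99

99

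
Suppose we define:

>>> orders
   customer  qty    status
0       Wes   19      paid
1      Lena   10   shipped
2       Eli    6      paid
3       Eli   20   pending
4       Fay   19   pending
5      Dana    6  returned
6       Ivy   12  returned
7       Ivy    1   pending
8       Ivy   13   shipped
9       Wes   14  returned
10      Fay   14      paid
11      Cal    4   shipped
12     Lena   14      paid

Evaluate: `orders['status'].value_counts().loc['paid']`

value_counts of status:
status
paid        4
shipped     3
pending     3
returned    3
Name: count, dtype: int64

4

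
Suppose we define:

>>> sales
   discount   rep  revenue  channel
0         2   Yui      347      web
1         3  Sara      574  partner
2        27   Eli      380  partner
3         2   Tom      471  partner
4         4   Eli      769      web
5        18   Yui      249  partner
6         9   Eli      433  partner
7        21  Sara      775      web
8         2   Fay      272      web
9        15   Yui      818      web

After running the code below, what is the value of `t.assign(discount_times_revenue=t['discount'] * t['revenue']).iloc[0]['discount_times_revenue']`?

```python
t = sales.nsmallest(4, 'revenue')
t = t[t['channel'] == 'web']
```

take 4 rows with smallest revenue:
   discount  rep  revenue  channel
5        18  Yui      249  partner
8         2  Fay      272      web
0         2  Yui      347      web
2        27  Eli      380  partner
filter rows where channel == 'web':
   discount  rep  revenue channel
8         2  Fay      272     web
0         2  Yui      347     web
add column discount_times_revenue = t['discount'] * t['revenue']:
   discount  rep  revenue channel  discount_times_revenue
8         2  Fay      272     web                     544
0         2  Yui      347     web                     694

544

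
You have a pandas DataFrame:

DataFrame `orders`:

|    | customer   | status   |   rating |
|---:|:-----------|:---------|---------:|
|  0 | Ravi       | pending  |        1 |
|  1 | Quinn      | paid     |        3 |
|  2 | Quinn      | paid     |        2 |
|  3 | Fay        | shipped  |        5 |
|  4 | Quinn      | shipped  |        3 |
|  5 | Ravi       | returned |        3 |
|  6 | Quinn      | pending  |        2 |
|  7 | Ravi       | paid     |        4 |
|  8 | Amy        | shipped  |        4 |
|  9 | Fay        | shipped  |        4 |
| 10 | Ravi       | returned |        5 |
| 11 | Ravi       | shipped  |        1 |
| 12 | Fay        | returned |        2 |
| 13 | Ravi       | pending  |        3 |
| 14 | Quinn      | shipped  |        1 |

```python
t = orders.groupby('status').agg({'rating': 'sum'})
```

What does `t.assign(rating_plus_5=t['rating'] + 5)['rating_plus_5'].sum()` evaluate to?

63

group by status, sum of rating:
          rating
status          
paid           9
pending        6
returned      10
shipped       18
add column rating_plus_5 = t['rating'] + 5:
          rating  rating_plus_5
status                         
paid           9             14
pending        6             11
returned      10             15
shipped       18             23
Hence 63.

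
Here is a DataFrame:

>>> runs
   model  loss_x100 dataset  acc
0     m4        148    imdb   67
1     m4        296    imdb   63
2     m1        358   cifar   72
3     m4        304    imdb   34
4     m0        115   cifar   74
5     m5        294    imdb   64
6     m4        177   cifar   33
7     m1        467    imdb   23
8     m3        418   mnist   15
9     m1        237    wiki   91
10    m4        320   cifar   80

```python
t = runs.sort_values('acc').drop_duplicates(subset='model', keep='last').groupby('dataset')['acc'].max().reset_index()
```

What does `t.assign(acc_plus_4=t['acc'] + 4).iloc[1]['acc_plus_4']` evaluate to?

sort by acc:
   model  loss_x100 dataset  acc
8     m3        418   mnist   15
7     m1        467    imdb   23
6     m4        177   cifar   33
3     m4        304    imdb   34
1     m4        296    imdb   63
5     m5        294    imdb   64
0     m4        148    imdb   67
2     m1        358   cifar   72
4     m0        115   cifar   74
10    m4        320   cifar   80
9     m1        237    wiki   91
drop duplicate model (keep=last):
   model  loss_x100 dataset  acc
8     m3        418   mnist   15
5     m5        294    imdb   64
4     m0        115   cifar   74
10    m4        320   cifar   80
9     m1        237    wiki   91
group by dataset, max of acc:
dataset
cifar    80
imdb     64
mnist    15
wiki     91
Name: acc, dtype: int64
reset_index():
  dataset  acc
0   cifar   80
1    imdb   64
2   mnist   15
3    wiki   91
add column acc_plus_4 = t['acc'] + 4:
  dataset  acc  acc_plus_4
0   cifar   80          84
1    imdb   64          68
2   mnist   15          19
3    wiki   91          95

68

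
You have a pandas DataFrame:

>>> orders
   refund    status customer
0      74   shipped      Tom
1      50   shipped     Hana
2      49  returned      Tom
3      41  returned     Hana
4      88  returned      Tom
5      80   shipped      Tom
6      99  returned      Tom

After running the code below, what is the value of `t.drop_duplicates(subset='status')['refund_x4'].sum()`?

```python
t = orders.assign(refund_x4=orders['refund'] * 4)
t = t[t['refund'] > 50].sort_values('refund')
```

add column refund_x4 = orders['refund'] * 4:
   refund    status customer  refund_x4
0      74   shipped      Tom        296
1      50   shipped     Hana        200
2      49  returned      Tom        196
3      41  returned     Hana        164
4      88  returned      Tom        352
5      80   shipped      Tom        320
6      99  returned      Tom        396
filter rows where refund > 50:
   refund    status customer  refund_x4
0      74   shipped      Tom        296
4      88  returned      Tom        352
5      80   shipped      Tom        320
6      99  returned      Tom        396
sort by refund:
   refund    status customer  refund_x4
0      74   shipped      Tom        296
5      80   shipped      Tom        320
4      88  returned      Tom        352
6      99  returned      Tom        396
drop duplicate status (keep=first):
   refund    status customer  refund_x4
0      74   shipped      Tom        296
4      88  returned      Tom        352
Taking the sum of column 'refund_x4' gives 648.

648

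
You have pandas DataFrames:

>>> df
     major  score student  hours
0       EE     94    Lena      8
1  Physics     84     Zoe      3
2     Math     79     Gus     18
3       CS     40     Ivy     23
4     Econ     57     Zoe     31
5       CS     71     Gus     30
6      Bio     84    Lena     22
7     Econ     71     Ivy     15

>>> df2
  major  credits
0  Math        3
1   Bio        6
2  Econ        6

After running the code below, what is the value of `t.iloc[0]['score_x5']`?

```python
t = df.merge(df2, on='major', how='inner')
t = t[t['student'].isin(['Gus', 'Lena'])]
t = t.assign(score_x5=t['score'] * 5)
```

merge on 'major' (how='inner') → 4 rows:
  major  score student  hours  credits
0  Math     79     Gus     18        3
1  Econ     57     Zoe     31        6
2   Bio     84    Lena     22        6
3  Econ     71     Ivy     15        6
filter rows where student in ['Gus', 'Lena']:
  major  score student  hours  credits
0  Math     79     Gus     18        3
2   Bio     84    Lena     22        6
add column score_x5 = t['score'] * 5:
  major  score student  hours  credits  score_x5
0  Math     79     Gus     18        3       395
2   Bio     84    Lena     22        6       420
The value at position 0, column 'score_x5' is 395.

395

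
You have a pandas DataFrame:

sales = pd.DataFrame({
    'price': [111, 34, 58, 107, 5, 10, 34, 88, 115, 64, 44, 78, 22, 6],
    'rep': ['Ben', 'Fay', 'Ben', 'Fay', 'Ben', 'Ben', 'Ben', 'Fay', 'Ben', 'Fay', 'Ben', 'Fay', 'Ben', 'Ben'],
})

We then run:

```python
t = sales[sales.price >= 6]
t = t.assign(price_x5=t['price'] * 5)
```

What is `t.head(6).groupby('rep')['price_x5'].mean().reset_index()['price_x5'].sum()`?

filter rows where price >= 6:
    price  rep
0     111  Ben
1      34  Fay
2      58  Ben
3     107  Fay
5      10  Ben
6      34  Ben
7      88  Fay
8     115  Ben
9      64  Fay
10     44  Ben
11     78  Fay
12     22  Ben
13      6  Ben
add column price_x5 = t['price'] * 5:
    price  rep  price_x5
0     111  Ben       555
1      34  Fay       170
2      58  Ben       290
3     107  Fay       535
5      10  Ben        50
6      34  Ben       170
7      88  Fay       440
8     115  Ben       575
9      64  Fay       320
10     44  Ben       220
11     78  Fay       390
12     22  Ben       110
13      6  Ben        30
take first 6 rows:
   price  rep  price_x5
0    111  Ben       555
1     34  Fay       170
2     58  Ben       290
3    107  Fay       535
5     10  Ben        50
6     34  Ben       170
group by rep, mean of price_x5:
rep
Ben    266.25
Fay    352.50
Name: price_x5, dtype: float64
reset_index():
   rep  price_x5
0  Ben    266.25
1  Fay    352.50

618.75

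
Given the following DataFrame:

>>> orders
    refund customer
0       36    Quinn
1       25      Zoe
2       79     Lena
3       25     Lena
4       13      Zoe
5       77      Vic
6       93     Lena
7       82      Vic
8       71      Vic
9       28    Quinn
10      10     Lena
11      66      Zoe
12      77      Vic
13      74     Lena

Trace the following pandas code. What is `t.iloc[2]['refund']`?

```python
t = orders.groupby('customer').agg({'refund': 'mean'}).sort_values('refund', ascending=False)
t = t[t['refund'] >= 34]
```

34.6666666667

group by customer, mean of refund:
             refund
customer           
Lena      56.200000
Quinn     32.000000
Vic       76.750000
Zoe       34.666667
sort by refund descending:
             refund
customer           
Vic       76.750000
Lena      56.200000
Zoe       34.666667
Quinn     32.000000
filter rows where refund >= 34:
             refund
customer           
Vic       76.750000
Lena      56.200000
Zoe       34.666667
Taking the value at position 2, column 'refund' gives 34.6666666667.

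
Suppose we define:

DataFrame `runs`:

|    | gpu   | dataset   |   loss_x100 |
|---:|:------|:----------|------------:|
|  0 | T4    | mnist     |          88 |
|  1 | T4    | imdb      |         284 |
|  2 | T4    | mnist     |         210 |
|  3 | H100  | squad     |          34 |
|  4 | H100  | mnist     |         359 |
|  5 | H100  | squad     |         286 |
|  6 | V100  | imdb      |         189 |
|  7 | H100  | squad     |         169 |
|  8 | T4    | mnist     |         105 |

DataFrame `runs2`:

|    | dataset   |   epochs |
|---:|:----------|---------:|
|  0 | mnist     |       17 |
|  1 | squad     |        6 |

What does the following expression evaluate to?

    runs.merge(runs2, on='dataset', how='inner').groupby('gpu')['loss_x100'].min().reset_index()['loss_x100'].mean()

merge on 'dataset' (how='inner') → 7 rows:
    gpu dataset  loss_x100  epochs
0    T4   mnist         88      17
1    T4   mnist        210      17
2  H100   squad         34       6
3  H100   mnist        359      17
4  H100   squad        286       6
5  H100   squad        169       6
6    T4   mnist        105      17
group by gpu, min of loss_x100:
gpu
H100    34
T4      88
Name: loss_x100, dtype: int64
reset_index():
    gpu  loss_x100
0  H100         34
1    T4         88
mean of column 'loss_x100' → 61.0

61.0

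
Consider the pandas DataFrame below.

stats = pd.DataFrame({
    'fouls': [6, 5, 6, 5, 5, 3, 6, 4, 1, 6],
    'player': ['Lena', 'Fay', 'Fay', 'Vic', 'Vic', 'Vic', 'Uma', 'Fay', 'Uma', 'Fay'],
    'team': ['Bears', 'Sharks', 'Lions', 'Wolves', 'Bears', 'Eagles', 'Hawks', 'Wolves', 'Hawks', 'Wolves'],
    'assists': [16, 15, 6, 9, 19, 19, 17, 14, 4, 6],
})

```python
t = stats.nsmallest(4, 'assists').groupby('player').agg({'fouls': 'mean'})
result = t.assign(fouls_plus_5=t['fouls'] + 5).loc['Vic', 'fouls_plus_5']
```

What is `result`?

take 4 rows with smallest assists:
   fouls player    team  assists
8      1    Uma   Hawks        4
2      6    Fay   Lions        6
9      6    Fay  Wolves        6
3      5    Vic  Wolves        9
group by player, mean of fouls:
        fouls
player       
Fay       6.0
Uma       1.0
Vic       5.0
add column fouls_plus_5 = t['fouls'] + 5:
        fouls  fouls_plus_5
player                     
Fay       6.0          11.0
Uma       1.0           6.0
Vic       5.0          10.0

10.0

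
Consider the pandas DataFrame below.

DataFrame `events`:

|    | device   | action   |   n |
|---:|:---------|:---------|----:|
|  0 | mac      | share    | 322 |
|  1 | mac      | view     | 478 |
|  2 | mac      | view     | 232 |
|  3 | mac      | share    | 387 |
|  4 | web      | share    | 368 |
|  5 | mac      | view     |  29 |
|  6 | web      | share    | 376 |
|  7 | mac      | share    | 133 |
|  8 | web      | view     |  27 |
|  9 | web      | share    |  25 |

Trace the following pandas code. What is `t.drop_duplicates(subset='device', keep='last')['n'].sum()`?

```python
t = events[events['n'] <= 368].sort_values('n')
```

filter rows where n <= 368:
  device action    n
0    mac  share  322
2    mac   view  232
4    web  share  368
5    mac   view   29
7    mac  share  133
8    web   view   27
9    web  share   25
sort by n:
  device action    n
9    web  share   25
8    web   view   27
5    mac   view   29
7    mac  share  133
2    mac   view  232
0    mac  share  322
4    web  share  368
drop duplicate device (keep=last):
  device action    n
0    mac  share  322
4    web  share  368

690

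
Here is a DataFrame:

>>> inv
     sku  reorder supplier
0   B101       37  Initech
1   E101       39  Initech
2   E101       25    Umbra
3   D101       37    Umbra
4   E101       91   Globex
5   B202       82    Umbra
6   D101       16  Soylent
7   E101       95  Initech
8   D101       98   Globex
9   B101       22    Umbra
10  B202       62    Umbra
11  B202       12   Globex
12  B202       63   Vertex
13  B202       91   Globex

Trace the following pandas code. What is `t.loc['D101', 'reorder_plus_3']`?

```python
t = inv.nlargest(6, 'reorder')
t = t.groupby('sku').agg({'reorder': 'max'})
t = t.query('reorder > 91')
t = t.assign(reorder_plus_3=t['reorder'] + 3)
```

take 6 rows with largest reorder:
     sku  reorder supplier
8   D101       98   Globex
7   E101       95  Initech
4   E101       91   Globex
13  B202       91   Globex
5   B202       82    Umbra
12  B202       63   Vertex
group by sku, max of reorder:
      reorder
sku          
B202       91
D101       98
E101       95
filter rows where reorder > 91:
      reorder
sku          
D101       98
E101       95
add column reorder_plus_3 = t['reorder'] + 3:
      reorder  reorder_plus_3
sku                          
D101       98             101
E101       95              98
Then the value at row 'D101', column 'reorder_plus_3': 101

101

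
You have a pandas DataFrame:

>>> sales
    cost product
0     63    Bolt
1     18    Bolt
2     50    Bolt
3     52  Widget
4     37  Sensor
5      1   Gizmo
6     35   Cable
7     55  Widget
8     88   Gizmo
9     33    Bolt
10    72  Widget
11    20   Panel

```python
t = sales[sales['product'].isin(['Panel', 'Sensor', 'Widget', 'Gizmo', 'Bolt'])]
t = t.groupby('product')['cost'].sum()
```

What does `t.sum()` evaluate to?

filter rows where product in ['Panel', 'Sensor', 'Widget', 'Gizmo', 'Bolt']:
    cost product
0     63    Bolt
1     18    Bolt
2     50    Bolt
3     52  Widget
4     37  Sensor
5      1   Gizmo
7     55  Widget
8     88   Gizmo
9     33    Bolt
10    72  Widget
11    20   Panel
group by product, sum of cost:
product
Bolt      164
Gizmo      89
Panel      20
Sensor     37
Widget    179
Name: cost, dtype: int64
Finally, sum of the resulting series = 489.

489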